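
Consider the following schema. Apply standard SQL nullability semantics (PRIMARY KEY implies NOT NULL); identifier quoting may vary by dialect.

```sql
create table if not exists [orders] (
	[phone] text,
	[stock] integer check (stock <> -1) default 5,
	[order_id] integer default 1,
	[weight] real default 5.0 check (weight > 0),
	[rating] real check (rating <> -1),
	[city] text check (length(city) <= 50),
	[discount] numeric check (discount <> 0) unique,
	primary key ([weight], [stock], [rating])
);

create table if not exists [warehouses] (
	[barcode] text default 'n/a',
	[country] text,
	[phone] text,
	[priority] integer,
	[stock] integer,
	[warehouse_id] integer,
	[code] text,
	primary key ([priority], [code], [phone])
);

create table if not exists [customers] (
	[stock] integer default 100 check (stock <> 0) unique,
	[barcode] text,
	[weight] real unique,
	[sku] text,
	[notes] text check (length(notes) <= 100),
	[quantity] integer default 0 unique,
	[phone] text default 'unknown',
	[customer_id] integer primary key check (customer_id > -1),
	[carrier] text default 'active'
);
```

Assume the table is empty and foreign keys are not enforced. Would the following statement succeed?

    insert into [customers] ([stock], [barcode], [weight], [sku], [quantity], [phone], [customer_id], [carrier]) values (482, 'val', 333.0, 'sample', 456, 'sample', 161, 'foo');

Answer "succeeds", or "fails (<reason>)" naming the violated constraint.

NOT NULL columns: customer_id is supplied.
CHECK constraints: 482 satisfies (stock <> 0); 161 satisfies (customer_id > -1).
No constraint is violated.

succeeds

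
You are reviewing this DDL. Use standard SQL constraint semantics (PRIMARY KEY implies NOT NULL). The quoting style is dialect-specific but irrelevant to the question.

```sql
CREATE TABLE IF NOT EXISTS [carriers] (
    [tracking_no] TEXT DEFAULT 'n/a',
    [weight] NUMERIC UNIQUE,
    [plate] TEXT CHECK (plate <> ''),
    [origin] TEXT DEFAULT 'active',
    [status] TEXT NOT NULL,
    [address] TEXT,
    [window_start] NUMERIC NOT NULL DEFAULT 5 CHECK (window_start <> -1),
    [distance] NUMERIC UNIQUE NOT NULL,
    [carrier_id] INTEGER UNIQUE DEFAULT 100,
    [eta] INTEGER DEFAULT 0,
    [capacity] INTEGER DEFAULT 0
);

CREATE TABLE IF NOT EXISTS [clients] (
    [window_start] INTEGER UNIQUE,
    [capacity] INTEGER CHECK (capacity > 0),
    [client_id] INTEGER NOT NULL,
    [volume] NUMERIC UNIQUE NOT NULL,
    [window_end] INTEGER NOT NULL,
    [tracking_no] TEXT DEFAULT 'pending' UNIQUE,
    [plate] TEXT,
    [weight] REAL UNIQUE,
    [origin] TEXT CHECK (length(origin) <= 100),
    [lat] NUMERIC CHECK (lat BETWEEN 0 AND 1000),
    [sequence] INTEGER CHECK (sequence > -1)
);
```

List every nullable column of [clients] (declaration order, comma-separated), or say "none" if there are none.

window_start, capacity, tracking_no, plate, weight, origin, lat, sequence

- window_start: UNIQUE does not imply NOT NULL → nullable.
- capacity: CHECK does not forbid NULL (a CHECK constraint passes when its expression is NULL) → nullable.
- client_id: declared NOT NULL → not nullable.
- volume: declared NOT NULL → not nullable.
- window_end: declared NOT NULL → not nullable.
- tracking_no: UNIQUE does not imply NOT NULL → nullable.
- plate: no NOT NULL constraint applies → nullable.
- weight: UNIQUE does not imply NOT NULL → nullable.
- origin: CHECK does not forbid NULL (a CHECK constraint passes when its expression is NULL) → nullable.
- lat: CHECK does not forbid NULL (a CHECK constraint passes when its expression is NULL) → nullable.
- sequence: CHECK does not forbid NULL (a CHECK constraint passes when its expression is NULL) → nullable.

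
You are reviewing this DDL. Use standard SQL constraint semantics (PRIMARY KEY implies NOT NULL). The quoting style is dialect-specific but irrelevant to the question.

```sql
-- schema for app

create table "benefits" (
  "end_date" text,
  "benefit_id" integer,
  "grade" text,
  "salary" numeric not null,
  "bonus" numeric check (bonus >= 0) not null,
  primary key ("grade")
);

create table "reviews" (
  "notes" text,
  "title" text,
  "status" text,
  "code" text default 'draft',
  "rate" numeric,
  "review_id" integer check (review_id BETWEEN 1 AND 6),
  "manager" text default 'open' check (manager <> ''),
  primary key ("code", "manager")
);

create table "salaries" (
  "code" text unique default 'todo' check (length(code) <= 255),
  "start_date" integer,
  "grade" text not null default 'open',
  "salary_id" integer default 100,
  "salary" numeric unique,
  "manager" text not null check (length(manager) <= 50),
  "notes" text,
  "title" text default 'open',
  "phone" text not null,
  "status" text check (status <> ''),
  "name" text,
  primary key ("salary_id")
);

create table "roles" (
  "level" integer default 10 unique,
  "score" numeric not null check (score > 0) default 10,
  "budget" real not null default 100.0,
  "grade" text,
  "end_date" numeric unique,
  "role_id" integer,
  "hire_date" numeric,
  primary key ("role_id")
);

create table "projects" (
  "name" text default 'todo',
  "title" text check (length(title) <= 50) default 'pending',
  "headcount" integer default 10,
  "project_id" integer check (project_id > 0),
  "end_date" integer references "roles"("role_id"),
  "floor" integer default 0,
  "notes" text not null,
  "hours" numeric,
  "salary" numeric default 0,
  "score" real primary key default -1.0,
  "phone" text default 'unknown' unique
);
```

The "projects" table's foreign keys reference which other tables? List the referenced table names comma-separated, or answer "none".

- end_date REFERENCES roles(role_id).

roles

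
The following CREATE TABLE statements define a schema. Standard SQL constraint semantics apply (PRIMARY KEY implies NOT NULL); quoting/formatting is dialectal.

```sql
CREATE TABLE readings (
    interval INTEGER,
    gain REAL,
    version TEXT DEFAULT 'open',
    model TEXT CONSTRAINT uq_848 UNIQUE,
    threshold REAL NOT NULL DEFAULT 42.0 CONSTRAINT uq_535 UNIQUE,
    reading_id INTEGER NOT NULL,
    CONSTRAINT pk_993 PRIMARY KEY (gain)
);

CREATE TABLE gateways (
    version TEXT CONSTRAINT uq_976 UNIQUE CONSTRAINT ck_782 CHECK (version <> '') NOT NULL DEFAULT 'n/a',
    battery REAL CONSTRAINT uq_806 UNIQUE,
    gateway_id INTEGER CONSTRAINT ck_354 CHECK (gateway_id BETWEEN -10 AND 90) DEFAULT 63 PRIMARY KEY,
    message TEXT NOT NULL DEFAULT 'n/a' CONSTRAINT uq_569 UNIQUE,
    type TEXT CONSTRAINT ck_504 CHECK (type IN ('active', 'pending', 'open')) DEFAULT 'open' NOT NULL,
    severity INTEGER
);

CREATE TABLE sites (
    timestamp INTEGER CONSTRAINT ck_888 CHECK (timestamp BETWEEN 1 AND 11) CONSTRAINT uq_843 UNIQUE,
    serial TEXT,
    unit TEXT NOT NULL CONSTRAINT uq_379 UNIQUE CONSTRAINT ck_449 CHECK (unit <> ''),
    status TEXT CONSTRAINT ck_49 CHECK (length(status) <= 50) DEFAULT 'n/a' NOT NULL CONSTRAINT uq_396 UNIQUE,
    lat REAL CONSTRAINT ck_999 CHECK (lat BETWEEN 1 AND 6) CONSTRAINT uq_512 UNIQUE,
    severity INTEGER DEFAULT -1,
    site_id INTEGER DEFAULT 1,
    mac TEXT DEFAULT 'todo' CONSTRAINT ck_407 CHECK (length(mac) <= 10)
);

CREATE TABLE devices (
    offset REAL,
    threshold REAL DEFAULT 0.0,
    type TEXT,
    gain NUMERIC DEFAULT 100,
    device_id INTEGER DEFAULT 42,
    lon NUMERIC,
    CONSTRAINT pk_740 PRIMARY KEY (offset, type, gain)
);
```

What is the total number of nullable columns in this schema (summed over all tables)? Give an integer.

readings: 3 nullable (interval, version, model — PK (gain) and explicit NOT NULL columns excluded).
gateways: 2 nullable (battery, severity — PK (gateway_id) and explicit NOT NULL columns excluded).
sites: 6 nullable (timestamp, serial, lat, severity, site_id, mac — PK none and explicit NOT NULL columns excluded).
devices: 3 nullable (threshold, device_id, lon — PK (offset, type, gain) and explicit NOT NULL columns excluded).
Total: 3 + 2 + 6 + 3 = 14.

14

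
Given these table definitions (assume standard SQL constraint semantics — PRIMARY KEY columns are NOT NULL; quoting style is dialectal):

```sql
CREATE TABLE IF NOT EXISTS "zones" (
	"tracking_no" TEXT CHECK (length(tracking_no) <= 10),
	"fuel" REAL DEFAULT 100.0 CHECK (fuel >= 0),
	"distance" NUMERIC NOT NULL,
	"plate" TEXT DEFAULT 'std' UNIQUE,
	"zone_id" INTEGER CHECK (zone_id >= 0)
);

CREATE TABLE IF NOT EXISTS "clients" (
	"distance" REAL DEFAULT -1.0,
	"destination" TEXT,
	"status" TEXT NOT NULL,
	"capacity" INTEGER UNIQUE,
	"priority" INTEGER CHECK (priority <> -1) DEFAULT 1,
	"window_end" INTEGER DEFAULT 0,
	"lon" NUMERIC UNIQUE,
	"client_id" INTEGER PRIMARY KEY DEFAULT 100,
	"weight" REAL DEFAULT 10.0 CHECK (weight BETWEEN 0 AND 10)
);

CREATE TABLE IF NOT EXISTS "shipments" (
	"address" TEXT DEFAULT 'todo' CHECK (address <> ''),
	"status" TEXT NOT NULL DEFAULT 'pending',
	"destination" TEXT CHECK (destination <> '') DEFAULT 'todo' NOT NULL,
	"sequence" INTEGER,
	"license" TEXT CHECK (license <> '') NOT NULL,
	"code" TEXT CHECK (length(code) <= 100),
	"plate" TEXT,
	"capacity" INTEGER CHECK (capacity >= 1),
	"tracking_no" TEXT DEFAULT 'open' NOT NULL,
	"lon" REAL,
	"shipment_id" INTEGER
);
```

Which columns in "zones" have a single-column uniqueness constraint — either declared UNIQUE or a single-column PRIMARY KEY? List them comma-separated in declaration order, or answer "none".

plate

- tracking_no: no UNIQUE or single-column PK constraint.
- fuel: no UNIQUE or single-column PK constraint.
- distance: no UNIQUE or single-column PK constraint.
- plate: declared UNIQUE → unique.
- zone_id: no UNIQUE or single-column PK constraint.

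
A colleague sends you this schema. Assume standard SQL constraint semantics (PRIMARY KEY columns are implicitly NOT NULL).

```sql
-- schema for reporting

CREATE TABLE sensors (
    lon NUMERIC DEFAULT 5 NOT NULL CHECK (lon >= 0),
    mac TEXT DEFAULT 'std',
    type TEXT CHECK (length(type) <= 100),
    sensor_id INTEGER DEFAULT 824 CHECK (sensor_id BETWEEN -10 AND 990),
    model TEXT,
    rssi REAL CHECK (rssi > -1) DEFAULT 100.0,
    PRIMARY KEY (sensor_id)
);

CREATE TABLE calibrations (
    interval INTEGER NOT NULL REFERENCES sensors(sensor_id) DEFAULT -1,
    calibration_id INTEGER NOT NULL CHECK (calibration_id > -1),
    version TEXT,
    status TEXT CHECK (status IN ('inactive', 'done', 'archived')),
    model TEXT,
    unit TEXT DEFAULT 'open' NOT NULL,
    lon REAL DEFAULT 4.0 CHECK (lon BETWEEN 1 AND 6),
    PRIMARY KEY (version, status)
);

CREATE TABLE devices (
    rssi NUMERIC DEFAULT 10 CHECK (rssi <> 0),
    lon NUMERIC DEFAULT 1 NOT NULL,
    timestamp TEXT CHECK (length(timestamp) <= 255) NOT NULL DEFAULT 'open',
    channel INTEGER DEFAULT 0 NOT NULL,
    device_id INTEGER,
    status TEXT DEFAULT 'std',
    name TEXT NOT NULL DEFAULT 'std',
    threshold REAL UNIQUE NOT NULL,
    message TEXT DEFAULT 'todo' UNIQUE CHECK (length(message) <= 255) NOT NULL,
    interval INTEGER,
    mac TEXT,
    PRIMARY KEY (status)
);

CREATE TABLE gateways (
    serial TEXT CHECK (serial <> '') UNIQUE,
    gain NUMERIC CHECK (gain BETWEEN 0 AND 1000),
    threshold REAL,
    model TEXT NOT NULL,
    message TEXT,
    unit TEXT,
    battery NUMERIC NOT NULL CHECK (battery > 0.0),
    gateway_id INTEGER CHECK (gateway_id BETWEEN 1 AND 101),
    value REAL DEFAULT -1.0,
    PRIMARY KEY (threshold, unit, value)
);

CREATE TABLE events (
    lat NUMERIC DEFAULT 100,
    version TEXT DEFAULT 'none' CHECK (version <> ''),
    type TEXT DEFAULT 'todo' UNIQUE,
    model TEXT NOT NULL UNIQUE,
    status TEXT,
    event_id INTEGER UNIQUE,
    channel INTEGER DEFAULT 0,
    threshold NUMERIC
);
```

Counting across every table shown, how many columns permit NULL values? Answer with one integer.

21

sensors: 4 nullable (mac, type, model, rssi — PK (sensor_id) and explicit NOT NULL columns excluded).
calibrations: 2 nullable (model, lon — PK (version, status) and explicit NOT NULL columns excluded).
devices: 4 nullable (rssi, device_id, interval, mac — PK (status) and explicit NOT NULL columns excluded).
gateways: 4 nullable (serial, gain, message, gateway_id — PK (threshold, unit, value) and explicit NOT NULL columns excluded).
events: 7 nullable (lat, version, type, status, event_id, channel, threshold — PK none and explicit NOT NULL columns excluded).
Total: 4 + 2 + 4 + 4 + 7 = 21.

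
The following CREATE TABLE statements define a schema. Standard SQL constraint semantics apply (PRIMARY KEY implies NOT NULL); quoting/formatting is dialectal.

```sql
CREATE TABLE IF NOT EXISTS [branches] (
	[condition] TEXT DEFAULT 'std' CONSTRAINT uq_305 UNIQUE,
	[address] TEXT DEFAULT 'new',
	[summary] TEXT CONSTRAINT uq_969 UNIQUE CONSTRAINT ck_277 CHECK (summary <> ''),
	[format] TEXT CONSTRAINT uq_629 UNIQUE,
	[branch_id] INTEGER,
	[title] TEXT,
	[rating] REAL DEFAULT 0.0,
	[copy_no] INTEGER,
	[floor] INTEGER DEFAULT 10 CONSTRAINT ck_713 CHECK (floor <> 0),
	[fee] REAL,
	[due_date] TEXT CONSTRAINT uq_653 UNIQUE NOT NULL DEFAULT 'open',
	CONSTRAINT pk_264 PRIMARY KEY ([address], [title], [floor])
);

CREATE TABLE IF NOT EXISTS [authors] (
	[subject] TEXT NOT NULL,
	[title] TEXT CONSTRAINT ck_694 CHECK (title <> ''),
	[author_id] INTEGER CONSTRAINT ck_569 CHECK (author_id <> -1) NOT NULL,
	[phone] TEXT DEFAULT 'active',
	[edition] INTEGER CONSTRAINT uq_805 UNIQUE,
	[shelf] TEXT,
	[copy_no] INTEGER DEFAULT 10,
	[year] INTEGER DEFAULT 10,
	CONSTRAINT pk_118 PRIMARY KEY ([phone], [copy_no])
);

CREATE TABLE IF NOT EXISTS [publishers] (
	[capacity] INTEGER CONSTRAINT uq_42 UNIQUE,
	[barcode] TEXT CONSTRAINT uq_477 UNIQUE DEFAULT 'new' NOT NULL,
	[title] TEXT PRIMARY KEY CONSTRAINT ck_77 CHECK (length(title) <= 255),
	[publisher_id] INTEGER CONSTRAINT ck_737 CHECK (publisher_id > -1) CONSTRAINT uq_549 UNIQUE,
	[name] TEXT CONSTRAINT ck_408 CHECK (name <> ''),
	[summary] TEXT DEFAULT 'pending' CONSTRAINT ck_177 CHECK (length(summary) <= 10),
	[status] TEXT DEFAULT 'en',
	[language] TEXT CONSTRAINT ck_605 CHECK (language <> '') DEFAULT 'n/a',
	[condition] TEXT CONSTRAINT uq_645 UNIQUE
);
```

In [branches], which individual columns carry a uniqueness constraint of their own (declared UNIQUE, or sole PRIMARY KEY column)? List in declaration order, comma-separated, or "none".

condition, summary, format, due_date

- condition: declared UNIQUE → unique.
- address: part of a composite PRIMARY KEY — only the tuple is unique, not this column on its own.
- summary: declared UNIQUE → unique.
- format: declared UNIQUE → unique.
- branch_id: no UNIQUE or single-column PK constraint.
- title: part of a composite PRIMARY KEY — only the tuple is unique, not this column on its own.
- rating: no UNIQUE or single-column PK constraint.
- copy_no: no UNIQUE or single-column PK constraint.
- floor: part of a composite PRIMARY KEY — only the tuple is unique, not this column on its own.
- fee: no UNIQUE or single-column PK constraint.
- due_date: declared UNIQUE → unique.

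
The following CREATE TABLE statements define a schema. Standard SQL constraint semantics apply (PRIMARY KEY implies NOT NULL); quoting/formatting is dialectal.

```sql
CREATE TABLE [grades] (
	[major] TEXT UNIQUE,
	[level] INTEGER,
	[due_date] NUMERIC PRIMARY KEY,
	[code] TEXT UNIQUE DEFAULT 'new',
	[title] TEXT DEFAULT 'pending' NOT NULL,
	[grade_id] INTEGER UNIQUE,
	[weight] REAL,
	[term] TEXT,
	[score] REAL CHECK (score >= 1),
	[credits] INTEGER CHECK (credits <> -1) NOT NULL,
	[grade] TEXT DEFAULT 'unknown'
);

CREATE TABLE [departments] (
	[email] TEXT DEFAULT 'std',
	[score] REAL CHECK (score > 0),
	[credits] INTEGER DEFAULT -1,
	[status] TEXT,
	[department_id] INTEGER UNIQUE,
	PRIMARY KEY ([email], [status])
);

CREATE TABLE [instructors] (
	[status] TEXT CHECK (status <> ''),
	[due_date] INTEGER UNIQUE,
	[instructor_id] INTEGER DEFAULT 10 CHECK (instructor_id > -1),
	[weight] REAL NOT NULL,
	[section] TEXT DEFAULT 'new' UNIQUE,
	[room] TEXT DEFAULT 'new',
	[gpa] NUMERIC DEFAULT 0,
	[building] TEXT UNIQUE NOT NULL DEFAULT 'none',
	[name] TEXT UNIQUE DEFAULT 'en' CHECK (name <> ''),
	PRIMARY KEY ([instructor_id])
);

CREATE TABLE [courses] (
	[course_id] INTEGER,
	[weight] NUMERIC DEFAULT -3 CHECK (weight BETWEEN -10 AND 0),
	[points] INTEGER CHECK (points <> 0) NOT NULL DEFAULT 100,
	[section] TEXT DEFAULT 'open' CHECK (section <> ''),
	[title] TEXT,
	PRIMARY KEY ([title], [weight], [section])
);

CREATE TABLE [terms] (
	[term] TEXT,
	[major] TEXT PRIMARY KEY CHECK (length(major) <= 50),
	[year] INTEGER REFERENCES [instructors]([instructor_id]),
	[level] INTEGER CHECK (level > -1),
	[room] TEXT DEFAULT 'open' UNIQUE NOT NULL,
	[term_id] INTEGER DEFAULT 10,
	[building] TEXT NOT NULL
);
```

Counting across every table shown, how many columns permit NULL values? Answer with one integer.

22

grades: 8 nullable (major, level, code, grade_id, weight, term, score, grade — PK (due_date) and explicit NOT NULL columns excluded).
departments: 3 nullable (score, credits, department_id — PK (email, status) and explicit NOT NULL columns excluded).
instructors: 6 nullable (status, due_date, section, room, gpa, name — PK (instructor_id) and explicit NOT NULL columns excluded).
courses: 1 nullable (course_id — PK (title, weight, section) and explicit NOT NULL columns excluded).
terms: 4 nullable (term, year, level, term_id — PK (major) and explicit NOT NULL columns excluded).
Total: 8 + 3 + 6 + 1 + 4 = 22.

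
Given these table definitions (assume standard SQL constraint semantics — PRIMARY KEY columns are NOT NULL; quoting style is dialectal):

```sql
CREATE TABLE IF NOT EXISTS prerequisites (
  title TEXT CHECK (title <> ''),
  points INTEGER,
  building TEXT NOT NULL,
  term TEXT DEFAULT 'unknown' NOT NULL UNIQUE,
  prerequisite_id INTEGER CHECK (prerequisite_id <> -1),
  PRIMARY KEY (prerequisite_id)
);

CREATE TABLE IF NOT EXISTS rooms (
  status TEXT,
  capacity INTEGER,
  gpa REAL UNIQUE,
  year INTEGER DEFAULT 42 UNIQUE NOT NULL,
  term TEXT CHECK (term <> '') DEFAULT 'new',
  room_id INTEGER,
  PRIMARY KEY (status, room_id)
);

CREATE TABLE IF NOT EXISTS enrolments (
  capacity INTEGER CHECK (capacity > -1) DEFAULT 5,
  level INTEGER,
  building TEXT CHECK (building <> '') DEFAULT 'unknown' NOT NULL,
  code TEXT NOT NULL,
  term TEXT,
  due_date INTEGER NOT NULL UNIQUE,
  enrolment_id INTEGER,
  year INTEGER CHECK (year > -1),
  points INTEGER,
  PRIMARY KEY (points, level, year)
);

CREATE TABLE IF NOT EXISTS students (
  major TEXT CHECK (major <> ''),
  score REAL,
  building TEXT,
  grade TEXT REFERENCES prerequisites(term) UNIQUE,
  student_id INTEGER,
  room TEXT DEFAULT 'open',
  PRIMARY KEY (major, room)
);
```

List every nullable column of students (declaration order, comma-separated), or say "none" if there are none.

score, building, grade, student_id

- major: part of the PRIMARY KEY, which implies NOT NULL → not nullable.
- score: no NOT NULL constraint applies → nullable.
- building: no NOT NULL constraint applies → nullable.
- grade: a foreign key column may be NULL unless separately constrained → nullable.
- student_id: no NOT NULL constraint applies → nullable.
- room: part of the PRIMARY KEY, which implies NOT NULL → not nullable.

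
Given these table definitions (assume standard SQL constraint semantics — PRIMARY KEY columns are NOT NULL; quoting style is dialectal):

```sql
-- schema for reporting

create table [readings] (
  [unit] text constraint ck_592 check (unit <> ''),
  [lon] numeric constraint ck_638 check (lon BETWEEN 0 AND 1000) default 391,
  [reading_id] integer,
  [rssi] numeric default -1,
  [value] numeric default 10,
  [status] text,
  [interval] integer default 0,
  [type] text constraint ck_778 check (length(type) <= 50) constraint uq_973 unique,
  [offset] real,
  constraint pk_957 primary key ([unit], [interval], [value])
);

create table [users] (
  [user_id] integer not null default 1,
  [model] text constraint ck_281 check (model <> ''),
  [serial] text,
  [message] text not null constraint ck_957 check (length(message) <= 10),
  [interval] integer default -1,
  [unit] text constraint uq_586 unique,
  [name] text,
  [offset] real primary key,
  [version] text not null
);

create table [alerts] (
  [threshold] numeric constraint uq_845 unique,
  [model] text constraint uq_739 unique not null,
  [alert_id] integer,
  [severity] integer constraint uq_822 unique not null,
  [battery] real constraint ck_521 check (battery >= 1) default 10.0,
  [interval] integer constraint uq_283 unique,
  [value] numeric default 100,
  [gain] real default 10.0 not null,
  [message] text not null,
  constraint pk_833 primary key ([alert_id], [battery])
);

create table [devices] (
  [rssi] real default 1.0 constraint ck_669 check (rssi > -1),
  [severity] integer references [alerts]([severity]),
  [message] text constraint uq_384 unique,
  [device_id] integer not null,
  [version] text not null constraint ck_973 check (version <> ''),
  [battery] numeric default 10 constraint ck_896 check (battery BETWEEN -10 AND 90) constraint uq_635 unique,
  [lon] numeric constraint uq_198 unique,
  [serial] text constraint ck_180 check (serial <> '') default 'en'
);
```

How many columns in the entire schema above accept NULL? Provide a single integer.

20

readings: 6 nullable (lon, reading_id, rssi, status, type, offset — PK (unit, interval, value) and explicit NOT NULL columns excluded).
users: 5 nullable (model, serial, interval, unit, name — PK (offset) and explicit NOT NULL columns excluded).
alerts: 3 nullable (threshold, interval, value — PK (alert_id, battery) and explicit NOT NULL columns excluded).
devices: 6 nullable (rssi, severity, message, battery, lon, serial — PK none and explicit NOT NULL columns excluded).
Total: 6 + 5 + 3 + 6 = 20.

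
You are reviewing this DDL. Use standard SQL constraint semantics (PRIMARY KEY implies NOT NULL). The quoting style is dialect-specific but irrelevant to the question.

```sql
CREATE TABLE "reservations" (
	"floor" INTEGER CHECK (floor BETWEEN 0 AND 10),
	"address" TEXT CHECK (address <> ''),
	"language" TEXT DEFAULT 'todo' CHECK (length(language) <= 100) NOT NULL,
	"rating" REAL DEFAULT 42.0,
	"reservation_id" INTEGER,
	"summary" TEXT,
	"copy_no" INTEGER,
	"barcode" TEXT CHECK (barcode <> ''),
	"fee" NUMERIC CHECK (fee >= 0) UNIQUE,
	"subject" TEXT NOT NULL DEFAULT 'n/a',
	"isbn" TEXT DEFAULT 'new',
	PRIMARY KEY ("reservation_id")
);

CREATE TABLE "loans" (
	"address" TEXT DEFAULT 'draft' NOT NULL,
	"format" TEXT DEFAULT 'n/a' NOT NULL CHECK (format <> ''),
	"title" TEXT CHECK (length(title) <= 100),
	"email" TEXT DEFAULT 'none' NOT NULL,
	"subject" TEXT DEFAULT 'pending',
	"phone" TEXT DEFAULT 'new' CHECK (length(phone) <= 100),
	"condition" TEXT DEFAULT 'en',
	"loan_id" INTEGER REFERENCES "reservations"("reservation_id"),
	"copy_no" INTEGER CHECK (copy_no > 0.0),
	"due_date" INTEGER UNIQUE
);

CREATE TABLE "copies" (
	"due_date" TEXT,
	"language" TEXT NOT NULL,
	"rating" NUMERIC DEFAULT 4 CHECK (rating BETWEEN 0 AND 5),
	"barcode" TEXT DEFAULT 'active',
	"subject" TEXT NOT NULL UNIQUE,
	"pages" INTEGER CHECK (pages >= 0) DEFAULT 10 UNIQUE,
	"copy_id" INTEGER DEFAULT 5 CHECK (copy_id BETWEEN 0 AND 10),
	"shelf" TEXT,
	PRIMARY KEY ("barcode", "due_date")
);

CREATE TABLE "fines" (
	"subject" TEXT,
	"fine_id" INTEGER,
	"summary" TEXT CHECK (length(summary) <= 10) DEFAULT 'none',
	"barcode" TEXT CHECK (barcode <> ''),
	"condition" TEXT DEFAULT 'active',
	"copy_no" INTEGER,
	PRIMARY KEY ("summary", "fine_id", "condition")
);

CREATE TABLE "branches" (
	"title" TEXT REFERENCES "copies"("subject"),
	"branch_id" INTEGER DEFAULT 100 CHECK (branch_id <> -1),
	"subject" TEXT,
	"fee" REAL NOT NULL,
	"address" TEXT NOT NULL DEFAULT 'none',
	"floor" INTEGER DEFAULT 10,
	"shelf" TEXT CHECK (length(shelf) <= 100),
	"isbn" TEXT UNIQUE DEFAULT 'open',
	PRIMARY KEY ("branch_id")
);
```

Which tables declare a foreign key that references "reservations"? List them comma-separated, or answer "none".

- loans.loan_id references reservations(reservation_id).

loans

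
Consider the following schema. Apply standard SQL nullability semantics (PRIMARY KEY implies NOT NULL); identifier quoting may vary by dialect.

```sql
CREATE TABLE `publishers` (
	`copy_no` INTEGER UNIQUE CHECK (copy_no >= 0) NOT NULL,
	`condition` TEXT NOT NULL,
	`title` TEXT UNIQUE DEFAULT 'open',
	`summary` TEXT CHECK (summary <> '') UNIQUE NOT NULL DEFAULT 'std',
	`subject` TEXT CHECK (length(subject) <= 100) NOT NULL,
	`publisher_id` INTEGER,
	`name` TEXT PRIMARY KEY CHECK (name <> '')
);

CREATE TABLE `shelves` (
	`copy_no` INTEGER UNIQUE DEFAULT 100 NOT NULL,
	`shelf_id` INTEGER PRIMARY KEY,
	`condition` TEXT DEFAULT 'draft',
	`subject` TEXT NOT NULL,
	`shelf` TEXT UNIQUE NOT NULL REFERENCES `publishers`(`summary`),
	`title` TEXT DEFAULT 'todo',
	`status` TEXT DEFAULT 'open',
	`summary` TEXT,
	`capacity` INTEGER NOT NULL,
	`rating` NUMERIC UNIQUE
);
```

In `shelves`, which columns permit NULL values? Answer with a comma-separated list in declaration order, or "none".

condition, title, status, summary, rating

- copy_no: declared NOT NULL → not nullable.
- shelf_id: part of the PRIMARY KEY, which implies NOT NULL → not nullable.
- condition: DEFAULT only fills an omitted column; an explicit NULL is still allowed → nullable.
- subject: declared NOT NULL → not nullable.
- shelf: declared NOT NULL → not nullable.
- title: DEFAULT only fills an omitted column; an explicit NULL is still allowed → nullable.
- status: DEFAULT only fills an omitted column; an explicit NULL is still allowed → nullable.
- summary: no NOT NULL constraint applies → nullable.
- capacity: declared NOT NULL → not nullable.
- rating: UNIQUE does not imply NOT NULL → nullable.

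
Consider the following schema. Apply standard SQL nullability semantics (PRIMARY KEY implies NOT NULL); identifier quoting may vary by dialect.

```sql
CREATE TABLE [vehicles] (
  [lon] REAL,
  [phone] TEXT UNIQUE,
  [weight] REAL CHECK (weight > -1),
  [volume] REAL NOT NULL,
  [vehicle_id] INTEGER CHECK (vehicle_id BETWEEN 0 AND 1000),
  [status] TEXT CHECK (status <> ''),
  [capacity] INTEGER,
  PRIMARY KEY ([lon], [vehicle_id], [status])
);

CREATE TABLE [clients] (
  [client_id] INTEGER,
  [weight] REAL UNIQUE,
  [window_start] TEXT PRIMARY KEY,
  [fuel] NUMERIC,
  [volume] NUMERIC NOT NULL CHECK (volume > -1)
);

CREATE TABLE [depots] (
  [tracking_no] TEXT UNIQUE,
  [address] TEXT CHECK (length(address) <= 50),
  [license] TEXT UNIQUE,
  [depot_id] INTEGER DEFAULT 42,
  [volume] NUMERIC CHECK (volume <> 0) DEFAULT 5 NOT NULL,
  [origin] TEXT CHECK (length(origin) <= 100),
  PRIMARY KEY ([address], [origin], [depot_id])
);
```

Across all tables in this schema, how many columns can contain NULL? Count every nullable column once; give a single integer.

vehicles: 3 nullable (phone, weight, capacity — PK (lon, vehicle_id, status) and explicit NOT NULL columns excluded).
clients: 3 nullable (client_id, weight, fuel — PK (window_start) and explicit NOT NULL columns excluded).
depots: 2 nullable (tracking_no, license — PK (address, origin, depot_id) and explicit NOT NULL columns excluded).
Total: 3 + 3 + 2 = 8.

8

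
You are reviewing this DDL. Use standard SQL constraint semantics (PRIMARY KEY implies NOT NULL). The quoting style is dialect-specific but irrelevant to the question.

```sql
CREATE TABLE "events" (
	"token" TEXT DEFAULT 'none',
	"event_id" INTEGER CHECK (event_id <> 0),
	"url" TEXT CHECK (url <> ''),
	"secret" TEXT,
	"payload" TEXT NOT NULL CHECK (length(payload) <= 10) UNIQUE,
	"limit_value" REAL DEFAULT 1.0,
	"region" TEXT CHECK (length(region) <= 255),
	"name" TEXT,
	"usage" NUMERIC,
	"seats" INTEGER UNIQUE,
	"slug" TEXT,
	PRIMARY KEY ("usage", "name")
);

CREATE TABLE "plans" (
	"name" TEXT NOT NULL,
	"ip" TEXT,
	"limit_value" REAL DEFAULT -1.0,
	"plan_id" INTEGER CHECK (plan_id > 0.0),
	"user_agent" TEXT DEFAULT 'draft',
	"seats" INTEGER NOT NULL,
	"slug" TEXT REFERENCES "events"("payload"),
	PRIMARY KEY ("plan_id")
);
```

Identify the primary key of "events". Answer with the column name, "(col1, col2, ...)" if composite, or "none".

A table-level PRIMARY KEY clause names 2 columns: usage, name.
This is a composite key — the combination is unique, not each column individually.

(usage, name)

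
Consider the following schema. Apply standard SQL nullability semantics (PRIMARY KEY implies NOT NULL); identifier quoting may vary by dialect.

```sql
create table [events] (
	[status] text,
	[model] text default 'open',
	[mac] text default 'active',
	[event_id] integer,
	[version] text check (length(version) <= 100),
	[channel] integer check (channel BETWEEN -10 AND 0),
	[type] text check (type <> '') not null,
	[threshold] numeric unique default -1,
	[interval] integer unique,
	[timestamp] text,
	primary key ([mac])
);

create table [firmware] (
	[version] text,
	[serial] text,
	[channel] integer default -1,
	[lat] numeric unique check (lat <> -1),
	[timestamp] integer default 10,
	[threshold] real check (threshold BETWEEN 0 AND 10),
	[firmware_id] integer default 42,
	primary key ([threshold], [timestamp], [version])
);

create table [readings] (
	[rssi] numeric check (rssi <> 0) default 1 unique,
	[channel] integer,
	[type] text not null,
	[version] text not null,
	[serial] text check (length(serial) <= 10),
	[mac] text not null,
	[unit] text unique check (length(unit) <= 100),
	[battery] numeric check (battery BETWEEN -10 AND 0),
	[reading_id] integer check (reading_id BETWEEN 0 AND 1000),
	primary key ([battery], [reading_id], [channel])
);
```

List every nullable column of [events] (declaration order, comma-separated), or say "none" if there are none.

- status: no NOT NULL constraint applies → nullable.
- model: DEFAULT only fills an omitted column; an explicit NULL is still allowed → nullable.
- mac: part of the PRIMARY KEY, which implies NOT NULL → not nullable.
- event_id: no NOT NULL constraint applies → nullable.
- version: CHECK does not forbid NULL (a CHECK constraint passes when its expression is NULL) → nullable.
- channel: CHECK does not forbid NULL (a CHECK constraint passes when its expression is NULL) → nullable.
- type: declared NOT NULL → not nullable.
- threshold: UNIQUE does not imply NOT NULL → nullable.
- interval: UNIQUE does not imply NOT NULL → nullable.
- timestamp: no NOT NULL constraint applies → nullable.

status, model, event_id, version, channel, threshold, interval, timestamp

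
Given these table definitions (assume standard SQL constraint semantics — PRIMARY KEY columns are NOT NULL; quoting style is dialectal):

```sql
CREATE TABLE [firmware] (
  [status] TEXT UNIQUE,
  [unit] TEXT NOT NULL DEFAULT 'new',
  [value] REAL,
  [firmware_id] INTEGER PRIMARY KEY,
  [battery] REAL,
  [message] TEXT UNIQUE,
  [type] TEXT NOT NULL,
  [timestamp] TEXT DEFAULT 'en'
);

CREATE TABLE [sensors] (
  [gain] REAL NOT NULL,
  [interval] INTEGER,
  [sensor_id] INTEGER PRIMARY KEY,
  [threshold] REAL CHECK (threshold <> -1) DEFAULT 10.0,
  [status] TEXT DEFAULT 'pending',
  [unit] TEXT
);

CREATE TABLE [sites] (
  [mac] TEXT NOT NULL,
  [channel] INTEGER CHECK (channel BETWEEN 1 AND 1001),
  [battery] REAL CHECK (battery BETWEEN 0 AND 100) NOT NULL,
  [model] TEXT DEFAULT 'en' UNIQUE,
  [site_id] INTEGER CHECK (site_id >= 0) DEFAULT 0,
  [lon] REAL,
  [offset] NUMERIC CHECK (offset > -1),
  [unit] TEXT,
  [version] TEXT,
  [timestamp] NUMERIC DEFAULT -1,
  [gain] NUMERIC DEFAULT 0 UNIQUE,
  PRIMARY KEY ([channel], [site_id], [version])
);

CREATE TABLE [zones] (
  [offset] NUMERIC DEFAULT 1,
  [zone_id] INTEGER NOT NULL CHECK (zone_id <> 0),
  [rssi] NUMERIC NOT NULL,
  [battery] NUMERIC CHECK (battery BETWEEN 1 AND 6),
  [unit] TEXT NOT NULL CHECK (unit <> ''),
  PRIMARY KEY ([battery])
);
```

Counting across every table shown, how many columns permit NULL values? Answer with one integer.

firmware: 5 nullable (status, value, battery, message, timestamp — PK (firmware_id) and explicit NOT NULL columns excluded).
sensors: 4 nullable (interval, threshold, status, unit — PK (sensor_id) and explicit NOT NULL columns excluded).
sites: 6 nullable (model, lon, offset, unit, timestamp, gain — PK (channel, site_id, version) and explicit NOT NULL columns excluded).
zones: 1 nullable (offset — PK (battery) and explicit NOT NULL columns excluded).
Total: 5 + 4 + 6 + 1 = 16.

16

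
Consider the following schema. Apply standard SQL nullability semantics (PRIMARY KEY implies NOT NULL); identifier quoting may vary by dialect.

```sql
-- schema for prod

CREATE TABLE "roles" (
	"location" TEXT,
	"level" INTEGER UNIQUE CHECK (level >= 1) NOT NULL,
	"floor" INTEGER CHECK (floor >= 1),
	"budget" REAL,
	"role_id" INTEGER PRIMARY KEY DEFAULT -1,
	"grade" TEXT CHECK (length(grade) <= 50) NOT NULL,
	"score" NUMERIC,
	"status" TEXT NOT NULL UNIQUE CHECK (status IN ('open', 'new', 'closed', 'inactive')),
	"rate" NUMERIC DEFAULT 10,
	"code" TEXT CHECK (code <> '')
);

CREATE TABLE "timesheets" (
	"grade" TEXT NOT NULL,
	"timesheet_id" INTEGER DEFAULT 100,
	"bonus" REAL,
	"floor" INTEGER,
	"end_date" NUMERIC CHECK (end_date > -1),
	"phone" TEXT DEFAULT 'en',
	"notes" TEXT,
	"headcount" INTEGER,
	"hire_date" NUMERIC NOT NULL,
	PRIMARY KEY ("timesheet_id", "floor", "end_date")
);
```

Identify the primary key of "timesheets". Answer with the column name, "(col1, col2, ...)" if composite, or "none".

A table-level PRIMARY KEY clause names 3 columns: timesheet_id, floor, end_date.
This is a composite key — the combination is unique, not each column individually.

(timesheet_id, floor, end_date)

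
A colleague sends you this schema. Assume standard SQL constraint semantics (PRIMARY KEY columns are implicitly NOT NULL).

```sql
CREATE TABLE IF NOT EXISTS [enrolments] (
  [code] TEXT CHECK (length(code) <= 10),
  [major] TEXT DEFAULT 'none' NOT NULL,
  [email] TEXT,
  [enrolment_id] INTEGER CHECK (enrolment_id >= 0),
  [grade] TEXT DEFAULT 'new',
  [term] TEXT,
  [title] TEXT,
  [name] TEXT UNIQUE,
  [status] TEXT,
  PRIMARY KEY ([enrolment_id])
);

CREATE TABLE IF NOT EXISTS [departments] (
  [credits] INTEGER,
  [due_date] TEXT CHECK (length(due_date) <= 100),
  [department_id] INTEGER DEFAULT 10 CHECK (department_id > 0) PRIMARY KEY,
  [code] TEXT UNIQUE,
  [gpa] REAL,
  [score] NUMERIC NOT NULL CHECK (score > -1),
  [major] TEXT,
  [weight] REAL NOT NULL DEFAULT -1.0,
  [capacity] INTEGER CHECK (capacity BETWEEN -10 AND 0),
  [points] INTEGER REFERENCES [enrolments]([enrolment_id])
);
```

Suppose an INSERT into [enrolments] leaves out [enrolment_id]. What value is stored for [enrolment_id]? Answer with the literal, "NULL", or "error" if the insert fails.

error

enrolment_id has no DEFAULT clause.
Omitting it would insert NULL, but it is part of the PRIMARY KEY, so the INSERT fails.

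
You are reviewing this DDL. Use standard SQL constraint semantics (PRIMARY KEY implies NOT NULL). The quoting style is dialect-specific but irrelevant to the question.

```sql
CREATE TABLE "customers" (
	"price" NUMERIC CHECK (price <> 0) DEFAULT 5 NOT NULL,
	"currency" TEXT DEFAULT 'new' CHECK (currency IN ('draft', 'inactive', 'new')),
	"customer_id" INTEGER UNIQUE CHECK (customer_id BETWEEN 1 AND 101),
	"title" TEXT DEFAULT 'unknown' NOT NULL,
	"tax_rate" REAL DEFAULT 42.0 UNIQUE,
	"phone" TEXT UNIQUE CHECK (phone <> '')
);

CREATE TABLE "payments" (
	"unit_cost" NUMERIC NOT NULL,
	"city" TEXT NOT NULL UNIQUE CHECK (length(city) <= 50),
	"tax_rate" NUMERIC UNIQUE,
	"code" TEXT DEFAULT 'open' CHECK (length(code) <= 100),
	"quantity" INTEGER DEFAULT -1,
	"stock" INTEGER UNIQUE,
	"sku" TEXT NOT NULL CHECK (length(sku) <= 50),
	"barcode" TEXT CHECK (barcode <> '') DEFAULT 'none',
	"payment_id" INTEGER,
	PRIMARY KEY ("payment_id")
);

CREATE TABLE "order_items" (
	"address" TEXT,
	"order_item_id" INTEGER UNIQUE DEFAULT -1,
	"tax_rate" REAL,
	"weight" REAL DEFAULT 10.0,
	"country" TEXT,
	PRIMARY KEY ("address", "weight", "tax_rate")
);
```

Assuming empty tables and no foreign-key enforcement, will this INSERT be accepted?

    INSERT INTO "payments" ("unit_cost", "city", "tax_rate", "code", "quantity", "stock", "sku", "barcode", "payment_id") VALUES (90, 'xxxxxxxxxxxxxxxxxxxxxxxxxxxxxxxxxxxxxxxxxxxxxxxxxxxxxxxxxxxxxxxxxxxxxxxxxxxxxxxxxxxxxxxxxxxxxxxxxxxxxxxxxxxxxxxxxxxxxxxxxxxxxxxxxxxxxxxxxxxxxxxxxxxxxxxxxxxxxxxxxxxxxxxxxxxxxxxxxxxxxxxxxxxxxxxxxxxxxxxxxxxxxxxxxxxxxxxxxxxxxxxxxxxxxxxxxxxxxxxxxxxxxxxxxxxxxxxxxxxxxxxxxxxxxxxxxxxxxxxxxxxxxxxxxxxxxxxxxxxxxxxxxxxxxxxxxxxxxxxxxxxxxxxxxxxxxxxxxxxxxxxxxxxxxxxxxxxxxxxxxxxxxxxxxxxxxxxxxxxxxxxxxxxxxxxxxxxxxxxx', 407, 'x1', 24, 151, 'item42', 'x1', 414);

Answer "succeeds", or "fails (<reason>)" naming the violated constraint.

fails (CHECK on city)

The value 'xxxxxxxxxxxxxxxxxxxxxxxxxxxxxxxxxxxxxxxxxxxxxxxxxxxxxxxxxxxxxxxxxxxxxxxxxxxxxxxxxxxxxxxxxxxxxxxxxxxxxxxxxxxxxxxxxxxxxxxxxxxxxxxxxxxxxxxxxxxxxxxxxxxxxxxxxxxxxxxxxxxxxxxxxxxxxxxxxxxxxxxxxxxxxxxxxxxxxxxxxxxxxxxxxxxxxxxxxxxxxxxxxxxxxxxxxxxxxxxxxxxxxxxxxxxxxxxxxxxxxxxxxxxxxxxxxxxxxxxxxxxxxxxxxxxxxxxxxxxxxxxxxxxxxxxxxxxxxxxxxxxxxxxxxxxxxxxxxxxxxxxxxxxxxxxxxxxxxxxxxxxxxxxxxxxxxxxxxxxxxxxxxxxxxxxxxxxxxxxx' for city violates CHECK (length(city) <= 50).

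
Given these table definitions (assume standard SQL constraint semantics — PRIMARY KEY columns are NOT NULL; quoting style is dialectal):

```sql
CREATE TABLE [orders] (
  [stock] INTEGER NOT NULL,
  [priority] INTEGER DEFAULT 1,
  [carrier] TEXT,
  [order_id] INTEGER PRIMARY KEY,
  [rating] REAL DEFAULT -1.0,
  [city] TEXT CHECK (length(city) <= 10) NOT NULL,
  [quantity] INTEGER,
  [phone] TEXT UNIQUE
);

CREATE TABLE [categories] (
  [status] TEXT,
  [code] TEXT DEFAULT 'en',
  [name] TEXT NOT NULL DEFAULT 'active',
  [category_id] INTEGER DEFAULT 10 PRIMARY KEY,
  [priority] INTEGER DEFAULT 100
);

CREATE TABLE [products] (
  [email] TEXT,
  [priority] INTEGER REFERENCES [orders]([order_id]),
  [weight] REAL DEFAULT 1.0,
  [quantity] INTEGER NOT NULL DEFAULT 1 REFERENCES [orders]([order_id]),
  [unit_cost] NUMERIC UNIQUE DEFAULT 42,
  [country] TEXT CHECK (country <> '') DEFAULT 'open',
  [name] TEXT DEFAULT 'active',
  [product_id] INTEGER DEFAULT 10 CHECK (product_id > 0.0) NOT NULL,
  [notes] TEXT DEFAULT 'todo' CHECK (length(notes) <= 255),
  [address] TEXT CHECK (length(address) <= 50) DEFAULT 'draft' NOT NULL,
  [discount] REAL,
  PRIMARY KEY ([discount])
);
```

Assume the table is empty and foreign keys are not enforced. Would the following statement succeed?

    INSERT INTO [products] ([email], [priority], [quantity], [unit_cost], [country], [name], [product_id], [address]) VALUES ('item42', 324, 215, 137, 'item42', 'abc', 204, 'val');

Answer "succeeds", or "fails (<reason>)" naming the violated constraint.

discount is omitted from the column list and has no DEFAULT, so it would receive NULL.
But discount is part of the PRIMARY KEY (implied NOT NULL).

fails (NOT NULL on discount)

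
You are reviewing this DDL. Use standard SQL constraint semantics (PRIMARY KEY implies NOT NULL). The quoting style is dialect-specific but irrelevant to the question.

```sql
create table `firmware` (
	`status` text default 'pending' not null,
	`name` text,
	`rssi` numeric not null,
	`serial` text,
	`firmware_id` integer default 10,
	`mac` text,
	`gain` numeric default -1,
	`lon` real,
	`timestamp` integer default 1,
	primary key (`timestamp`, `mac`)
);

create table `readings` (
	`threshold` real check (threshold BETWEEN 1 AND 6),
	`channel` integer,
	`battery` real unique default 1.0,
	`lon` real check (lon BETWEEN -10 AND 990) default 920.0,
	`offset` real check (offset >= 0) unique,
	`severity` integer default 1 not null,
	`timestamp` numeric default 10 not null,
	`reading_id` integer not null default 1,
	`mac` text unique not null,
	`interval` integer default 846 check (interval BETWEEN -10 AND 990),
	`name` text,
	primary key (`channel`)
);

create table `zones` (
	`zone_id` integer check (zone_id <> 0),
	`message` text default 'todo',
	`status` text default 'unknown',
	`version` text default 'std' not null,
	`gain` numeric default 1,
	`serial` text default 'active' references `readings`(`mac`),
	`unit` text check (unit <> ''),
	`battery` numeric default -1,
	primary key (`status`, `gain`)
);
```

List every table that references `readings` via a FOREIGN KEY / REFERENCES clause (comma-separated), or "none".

- zones.serial references readings(mac).

zones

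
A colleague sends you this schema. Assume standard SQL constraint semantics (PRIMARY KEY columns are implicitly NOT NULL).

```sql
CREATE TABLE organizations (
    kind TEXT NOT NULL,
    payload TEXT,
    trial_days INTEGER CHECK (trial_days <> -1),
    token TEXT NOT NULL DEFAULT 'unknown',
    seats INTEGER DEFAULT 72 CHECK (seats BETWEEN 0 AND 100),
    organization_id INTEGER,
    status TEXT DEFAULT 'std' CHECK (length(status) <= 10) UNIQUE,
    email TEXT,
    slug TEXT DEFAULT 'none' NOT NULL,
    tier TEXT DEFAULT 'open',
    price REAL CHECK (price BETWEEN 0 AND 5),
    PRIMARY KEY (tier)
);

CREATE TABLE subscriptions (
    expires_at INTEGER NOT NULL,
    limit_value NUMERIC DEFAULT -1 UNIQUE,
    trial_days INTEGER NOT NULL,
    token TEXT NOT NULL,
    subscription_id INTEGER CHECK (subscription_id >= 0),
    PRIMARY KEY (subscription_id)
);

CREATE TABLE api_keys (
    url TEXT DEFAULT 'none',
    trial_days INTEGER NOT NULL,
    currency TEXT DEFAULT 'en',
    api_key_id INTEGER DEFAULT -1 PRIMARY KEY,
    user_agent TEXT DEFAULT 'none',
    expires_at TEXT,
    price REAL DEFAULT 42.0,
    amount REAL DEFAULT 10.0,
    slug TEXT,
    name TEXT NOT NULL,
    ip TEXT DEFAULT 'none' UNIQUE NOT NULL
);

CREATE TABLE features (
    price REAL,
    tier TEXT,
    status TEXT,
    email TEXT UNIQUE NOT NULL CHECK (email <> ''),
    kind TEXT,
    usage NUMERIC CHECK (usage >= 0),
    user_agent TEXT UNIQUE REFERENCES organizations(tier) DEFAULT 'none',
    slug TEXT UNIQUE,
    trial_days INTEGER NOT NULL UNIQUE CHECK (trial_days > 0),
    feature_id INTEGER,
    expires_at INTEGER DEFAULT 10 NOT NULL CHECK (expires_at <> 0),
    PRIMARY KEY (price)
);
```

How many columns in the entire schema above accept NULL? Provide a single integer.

22

organizations: 7 nullable (payload, trial_days, seats, organization_id, status, email, price — PK (tier) and explicit NOT NULL columns excluded).
subscriptions: 1 nullable (limit_value — PK (subscription_id) and explicit NOT NULL columns excluded).
api_keys: 7 nullable (url, currency, user_agent, expires_at, price, amount, slug — PK (api_key_id) and explicit NOT NULL columns excluded).
features: 7 nullable (tier, status, kind, usage, user_agent, slug, feature_id — PK (price) and explicit NOT NULL columns excluded).
Total: 7 + 1 + 7 + 7 = 22.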